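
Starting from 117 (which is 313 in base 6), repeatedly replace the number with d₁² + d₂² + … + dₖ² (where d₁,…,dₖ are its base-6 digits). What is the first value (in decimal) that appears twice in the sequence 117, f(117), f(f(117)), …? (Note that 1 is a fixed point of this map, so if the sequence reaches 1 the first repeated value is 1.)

117 = (3,1,3)_6 → 3² + 1² + 3² = 19
19 = (3,1)_6 → 3² + 1² = 10
10 = (1,4)_6 → 1² + 4² = 17
17 = (2,5)_6 → 2² + 5² = 29
29 = (4,5)_6 → 4² + 5² = 41
41 = (1,0,5)_6 → 1² + 0² + 5² = 26
26 = (4,2)_6 → 4² + 2² = 20
20 = (3,2)_6 → 3² + 2² = 13
13 = (2,1)_6 → 2² + 1² = 5
5 = (5)_6 → 5² = 25
25 = (4,1)_6 → 4² + 1² = 17  — 17 already appeared earlier.

17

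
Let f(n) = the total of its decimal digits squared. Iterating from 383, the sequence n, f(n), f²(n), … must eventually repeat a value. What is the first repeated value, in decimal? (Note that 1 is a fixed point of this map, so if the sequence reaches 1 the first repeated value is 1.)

383 → 3² + 8² + 3² = 82
82 → 8² + 2² = 68
68 → 6² + 8² = 100
100 → 1² + 0² + 0² = 1  — reached the fixed point 1.
1 → 1, so 1 is the first repeated value.

1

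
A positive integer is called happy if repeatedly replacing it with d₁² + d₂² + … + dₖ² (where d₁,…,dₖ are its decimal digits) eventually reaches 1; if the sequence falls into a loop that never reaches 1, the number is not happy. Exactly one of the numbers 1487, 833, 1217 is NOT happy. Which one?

1217

1487: 1487 → 130 → 10 → 1  — reaches 1 (happy)
833: 833 → 82 → 68 → 100 → 1  — reaches 1 (happy)
1217: 1217 → 55 → 50 → 25 → 29 → 85 → 89 → 145 → 42 → 20 → 4 → 16 → 37 → 58 → 89  — repeats 89 (not happy)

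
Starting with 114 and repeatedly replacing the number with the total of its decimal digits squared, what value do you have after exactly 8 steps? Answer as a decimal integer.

42

114 → 1² + 1² + 4² = 1 + 1 + 16 = 18
18 → 1² + 8² = 1 + 64 = 65
65 → 6² + 5² = 36 + 25 = 61
61 → 6² + 1² = 36 + 1 = 37
37 → 3² + 7² = 9 + 49 = 58
58 → 5² + 8² = 25 + 64 = 89
89 → 8² + 9² = 64 + 81 = 145
145 → 1² + 4² + 5² = 1 + 16 + 25 = 42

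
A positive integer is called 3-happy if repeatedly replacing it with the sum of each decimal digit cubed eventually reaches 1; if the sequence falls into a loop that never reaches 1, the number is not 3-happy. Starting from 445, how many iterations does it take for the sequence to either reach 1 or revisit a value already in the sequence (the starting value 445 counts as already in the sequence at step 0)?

5

445 → 253
253 → 160
160 → 217
217 → 352
352 → 160  — 160 repeats.
That took 5 steps.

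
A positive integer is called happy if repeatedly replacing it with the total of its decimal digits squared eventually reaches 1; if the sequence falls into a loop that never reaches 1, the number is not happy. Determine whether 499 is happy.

not happy

499 → 4² + 9² + 9² = 178
178 → 1² + 7² + 8² = 114
114 → 1² + 1² + 4² = 18
18 → 1² + 8² = 65
65 → 6² + 5² = 61
61 → 6² + 1² = 37
37 → 3² + 7² = 58
58 → 5² + 8² = 89
89 → 8² + 9² = 145
145 → 1² + 4² + 5² = 42
42 → 4² + 2² = 20
20 → 2² + 0² = 4
4 → 4² = 16
16 → 1² + 6² = 37  — 37 already seen; the sequence cycles without reaching 1.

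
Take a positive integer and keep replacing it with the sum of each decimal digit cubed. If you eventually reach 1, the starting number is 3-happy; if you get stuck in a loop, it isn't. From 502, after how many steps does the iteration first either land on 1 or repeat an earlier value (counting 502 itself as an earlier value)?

502 → 5³ + 0³ + 2³ = 125 + 0 + 8 = 133
133 → 1³ + 3³ + 3³ = 1 + 27 + 27 = 55
55 → 5³ + 5³ = 125 + 125 = 250
250 → 2³ + 5³ + 0³ = 8 + 125 + 0 = 133  — 133 repeats.
That took 4 steps.

4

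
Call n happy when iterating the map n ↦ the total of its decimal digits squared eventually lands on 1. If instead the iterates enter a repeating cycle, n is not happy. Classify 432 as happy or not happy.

not happy

432 → 29
29 → 85
85 → 89
89 → 145
145 → 42
42 → 20
20 → 4
4 → 16
16 → 37
37 → 58
58 → 89  — 89 already seen; the sequence cycles without reaching 1.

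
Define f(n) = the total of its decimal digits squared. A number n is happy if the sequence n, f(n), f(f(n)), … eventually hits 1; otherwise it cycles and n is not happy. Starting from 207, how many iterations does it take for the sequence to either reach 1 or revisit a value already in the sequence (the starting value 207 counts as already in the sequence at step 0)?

14

207 → 2² + 0² + 7² = 4 + 0 + 49 = 53
53 → 5² + 3² = 25 + 9 = 34
34 → 3² + 4² = 9 + 16 = 25
25 → 2² + 5² = 4 + 25 = 29
29 → 2² + 9² = 4 + 81 = 85
85 → 8² + 5² = 64 + 25 = 89
89 → 8² + 9² = 64 + 81 = 145
145 → 1² + 4² + 5² = 1 + 16 + 25 = 42
42 → 4² + 2² = 16 + 4 = 20
20 → 2² + 0² = 4 + 0 = 4
4 → 4² = 16
16 → 1² + 6² = 1 + 36 = 37
37 → 3² + 7² = 9 + 49 = 58
58 → 5² + 8² = 25 + 64 = 89  — 89 repeats.
That took 14 steps.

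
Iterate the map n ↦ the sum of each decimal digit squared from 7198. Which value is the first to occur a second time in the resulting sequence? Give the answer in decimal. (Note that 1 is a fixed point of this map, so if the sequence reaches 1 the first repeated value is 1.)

7198 → 195
195 → 107
107 → 50
50 → 25
25 → 29
29 → 85
85 → 89
89 → 145
145 → 42
42 → 20
20 → 4
4 → 16
16 → 37
37 → 58
58 → 89  — 89 already appeared earlier.

89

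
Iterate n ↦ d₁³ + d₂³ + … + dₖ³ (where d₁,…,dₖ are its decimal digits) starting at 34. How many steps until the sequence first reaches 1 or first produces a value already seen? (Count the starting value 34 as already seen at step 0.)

4

34 → 3³ + 4³ = 91
91 → 9³ + 1³ = 730
730 → 7³ + 3³ + 0³ = 370
370 → 3³ + 7³ + 0³ = 370  — 370 repeats.
That took 4 steps.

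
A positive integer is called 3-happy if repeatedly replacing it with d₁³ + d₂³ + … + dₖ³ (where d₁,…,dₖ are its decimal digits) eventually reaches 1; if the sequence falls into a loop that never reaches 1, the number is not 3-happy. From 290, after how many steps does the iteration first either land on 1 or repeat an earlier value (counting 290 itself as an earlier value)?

4

290 → 2³ + 9³ + 0³ = 8 + 729 + 0 = 737
737 → 7³ + 3³ + 7³ = 343 + 27 + 343 = 713
713 → 7³ + 1³ + 3³ = 343 + 1 + 27 = 371
371 → 3³ + 7³ + 1³ = 27 + 343 + 1 = 371  — 371 repeats.
That took 4 steps.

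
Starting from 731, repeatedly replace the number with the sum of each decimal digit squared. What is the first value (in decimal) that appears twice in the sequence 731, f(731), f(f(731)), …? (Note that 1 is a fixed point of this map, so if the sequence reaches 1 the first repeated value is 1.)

731 → 7² + 3² + 1² = 49 + 9 + 1 = 59
59 → 5² + 9² = 25 + 81 = 106
106 → 1² + 0² + 6² = 1 + 0 + 36 = 37
37 → 3² + 7² = 9 + 49 = 58
58 → 5² + 8² = 25 + 64 = 89
89 → 8² + 9² = 64 + 81 = 145
145 → 1² + 4² + 5² = 1 + 16 + 25 = 42
42 → 4² + 2² = 16 + 4 = 20
20 → 2² + 0² = 4 + 0 = 4
4 → 4² = 16
16 → 1² + 6² = 1 + 36 = 37  — 37 already appeared earlier.

37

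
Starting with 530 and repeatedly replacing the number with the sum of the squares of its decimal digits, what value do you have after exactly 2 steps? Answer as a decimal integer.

25

530 → 5² + 3² + 0² = 34
34 → 3² + 4² = 25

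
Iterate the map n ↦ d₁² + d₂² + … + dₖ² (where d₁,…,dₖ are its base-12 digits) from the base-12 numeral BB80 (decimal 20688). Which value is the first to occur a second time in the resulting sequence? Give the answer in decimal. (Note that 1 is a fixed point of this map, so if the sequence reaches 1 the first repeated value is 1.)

20688 = (11,11,8,0)_12 → 306
306 = (2,1,6)_12 → 41
41 = (3,5)_12 → 34
34 = (2,10)_12 → 104
104 = (8,8)_12 → 128
128 = (10,8)_12 → 164
164 = (1,1,8)_12 → 66
66 = (5,6)_12 → 61
61 = (5,1)_12 → 26
26 = (2,2)_12 → 8
8 = (8)_12 → 64
64 = (5,4)_12 → 41  — 41 already appeared earlier.

41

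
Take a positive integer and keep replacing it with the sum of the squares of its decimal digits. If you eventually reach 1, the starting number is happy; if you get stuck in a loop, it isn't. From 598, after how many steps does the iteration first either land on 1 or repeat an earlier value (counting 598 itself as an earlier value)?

14

598 → 5² + 9² + 8² = 170
170 → 1² + 7² + 0² = 50
50 → 5² + 0² = 25
25 → 2² + 5² = 29
29 → 2² + 9² = 85
85 → 8² + 5² = 89
89 → 8² + 9² = 145
145 → 1² + 4² + 5² = 42
42 → 4² + 2² = 20
20 → 2² + 0² = 4
4 → 4² = 16
16 → 1² + 6² = 37
37 → 3² + 7² = 58
58 → 5² + 8² = 89  — 89 repeats.
That took 14 steps.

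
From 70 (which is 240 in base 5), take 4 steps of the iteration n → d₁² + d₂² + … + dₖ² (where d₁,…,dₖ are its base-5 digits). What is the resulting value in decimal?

4

70 = (2,4,0)_5 → 2² + 4² + 0² = 20
20 = (4,0)_5 → 4² + 0² = 16
16 = (3,1)_5 → 3² + 1² = 10
10 = (2,0)_5 → 2² + 0² = 4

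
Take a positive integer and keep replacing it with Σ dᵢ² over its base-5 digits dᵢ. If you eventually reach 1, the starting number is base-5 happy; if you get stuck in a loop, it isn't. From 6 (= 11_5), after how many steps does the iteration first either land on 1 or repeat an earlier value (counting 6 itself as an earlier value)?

5

6 = (1,1)_5 → 2
2 = (2)_5 → 4
4 = (4)_5 → 16
16 = (3,1)_5 → 10
10 = (2,0)_5 → 4  — 4 repeats.
That took 5 steps.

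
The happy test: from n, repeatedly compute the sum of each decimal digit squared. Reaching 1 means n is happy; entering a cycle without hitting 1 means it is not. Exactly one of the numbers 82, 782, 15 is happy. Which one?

82: 82 → 68 → 100 → 1  — reaches 1 (happy)
782: 782 → 117 → 51 → 26 → 40 → 16 → 37 → 58 → 89 → 145 → 42 → 20 → 4 → 16  — repeats 16 (not happy)
15: 15 → 26 → 40 → 16 → 37 → 58 → 89 → 145 → 42 → 20 → 4 → 16  — repeats 16 (not happy)

82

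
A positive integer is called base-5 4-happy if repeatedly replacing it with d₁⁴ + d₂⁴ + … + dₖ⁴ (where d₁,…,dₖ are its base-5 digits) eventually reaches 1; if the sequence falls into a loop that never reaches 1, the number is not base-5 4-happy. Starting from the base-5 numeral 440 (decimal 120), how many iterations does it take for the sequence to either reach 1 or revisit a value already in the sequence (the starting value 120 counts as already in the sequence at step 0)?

8

120 = (4,4,0)_5 → 4⁴ + 4⁴ + 0⁴ = 512
512 = (4,0,2,2)_5 → 4⁴ + 0⁴ + 2⁴ + 2⁴ = 288
288 = (2,1,2,3)_5 → 2⁴ + 1⁴ + 2⁴ + 3⁴ = 114
114 = (4,2,4)_5 → 4⁴ + 2⁴ + 4⁴ = 528
528 = (4,1,0,3)_5 → 4⁴ + 1⁴ + 0⁴ + 3⁴ = 338
338 = (2,3,2,3)_5 → 2⁴ + 3⁴ + 2⁴ + 3⁴ = 194
194 = (1,2,3,4)_5 → 1⁴ + 2⁴ + 3⁴ + 4⁴ = 354
354 = (2,4,0,4)_5 → 2⁴ + 4⁴ + 0⁴ + 4⁴ = 528  — 528 repeats.
That took 8 steps.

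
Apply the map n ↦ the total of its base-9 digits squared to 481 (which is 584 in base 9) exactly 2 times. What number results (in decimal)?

41

481 = (5,8,4)_9 → 5² + 8² + 4² = 105
105 = (1,2,6)_9 → 1² + 2² + 6² = 41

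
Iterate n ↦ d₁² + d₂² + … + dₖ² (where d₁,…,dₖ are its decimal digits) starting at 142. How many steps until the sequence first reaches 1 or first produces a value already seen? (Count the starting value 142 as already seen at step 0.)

14

142 → 1² + 4² + 2² = 21
21 → 2² + 1² = 5
5 → 5² = 25
25 → 2² + 5² = 29
29 → 2² + 9² = 85
85 → 8² + 5² = 89
89 → 8² + 9² = 145
145 → 1² + 4² + 5² = 42
42 → 4² + 2² = 20
20 → 2² + 0² = 4
4 → 4² = 16
16 → 1² + 6² = 37
37 → 3² + 7² = 58
58 → 5² + 8² = 89  — 89 repeats.
That took 14 steps.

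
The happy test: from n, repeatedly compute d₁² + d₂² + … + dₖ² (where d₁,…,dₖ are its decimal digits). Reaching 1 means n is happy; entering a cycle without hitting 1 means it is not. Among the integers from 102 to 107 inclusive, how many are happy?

102: 102 → 5 → 25 → 29 → 85 → 89 → 145 → 42 → 20 → 4 → 16 → 37 → 58 → 89  — not happy
103: 103 → 10 → 1  — happy
104: 104 → 17 → 50 → 25 → 29 → 85 → 89 → 145 → 42 → 20 → 4 → 16 → 37 → 58 → 89  — not happy
105: 105 → 26 → 40 → 16 → 37 → 58 → 89 → 145 → 42 → 20 → 4 → 16  — not happy
106: 106 → 37 → 58 → 89 → 145 → 42 → 20 → 4 → 16 → 37  — not happy
107: 107 → 50 → 25 → 29 → 85 → 89 → 145 → 42 → 20 → 4 → 16 → 37 → 58 → 89  — not happy
happy: 103

1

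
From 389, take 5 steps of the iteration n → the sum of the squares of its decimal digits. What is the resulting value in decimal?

389 → 3² + 8² + 9² = 9 + 64 + 81 = 154
154 → 1² + 5² + 4² = 1 + 25 + 16 = 42
42 → 4² + 2² = 16 + 4 = 20
20 → 2² + 0² = 4 + 0 = 4
4 → 4² = 16

16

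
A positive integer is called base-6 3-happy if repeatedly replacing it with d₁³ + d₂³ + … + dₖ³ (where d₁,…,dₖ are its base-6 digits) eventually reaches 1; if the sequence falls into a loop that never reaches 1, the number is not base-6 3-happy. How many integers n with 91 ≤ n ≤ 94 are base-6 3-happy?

91: 91 → 36 → 1  — base-6 3-happy
92: 92 → 43 → 3 → 27 → 91 → 36 → 1  — base-6 3-happy
93: 93 → 62 → 73 → 9 → 28 → 128 → 62  — not base-6 3-happy
94: 94 → 99 → 99  — not base-6 3-happy
base-6 3-happy: 91, 92

2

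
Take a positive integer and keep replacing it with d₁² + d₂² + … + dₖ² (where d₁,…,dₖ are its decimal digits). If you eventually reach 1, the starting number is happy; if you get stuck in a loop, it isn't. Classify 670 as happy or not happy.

670 → 6² + 7² + 0² = 36 + 49 + 0 = 85
85 → 8² + 5² = 64 + 25 = 89
89 → 8² + 9² = 64 + 81 = 145
145 → 1² + 4² + 5² = 1 + 16 + 25 = 42
42 → 4² + 2² = 16 + 4 = 20
20 → 2² + 0² = 4 + 0 = 4
4 → 4² = 16
16 → 1² + 6² = 1 + 36 = 37
37 → 3² + 7² = 9 + 49 = 58
58 → 5² + 8² = 25 + 64 = 89  — 89 already seen; the sequence cycles without reaching 1.

not happy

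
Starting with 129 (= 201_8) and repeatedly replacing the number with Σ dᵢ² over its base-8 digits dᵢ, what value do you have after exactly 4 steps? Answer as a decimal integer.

5

129 = (2,0,1)_8 → 2² + 0² + 1² = 5
5 = (5)_8 → 5² = 25
25 = (3,1)_8 → 3² + 1² = 10
10 = (1,2)_8 → 1² + 2² = 5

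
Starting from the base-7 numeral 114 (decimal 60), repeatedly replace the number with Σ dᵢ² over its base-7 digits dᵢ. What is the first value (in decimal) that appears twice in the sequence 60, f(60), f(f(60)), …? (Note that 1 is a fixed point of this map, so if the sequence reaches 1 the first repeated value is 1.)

2

60 = (1,1,4)_7 → 1² + 1² + 4² = 18
18 = (2,4)_7 → 2² + 4² = 20
20 = (2,6)_7 → 2² + 6² = 40
40 = (5,5)_7 → 5² + 5² = 50
50 = (1,0,1)_7 → 1² + 0² + 1² = 2
2 = (2)_7 → 2² = 4
4 = (4)_7 → 4² = 16
16 = (2,2)_7 → 2² + 2² = 8
8 = (1,1)_7 → 1² + 1² = 2  — 2 already appeared earlier.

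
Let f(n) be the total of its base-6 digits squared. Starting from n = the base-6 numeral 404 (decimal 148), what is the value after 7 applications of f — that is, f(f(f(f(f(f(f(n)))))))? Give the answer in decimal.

5

148 = (4,0,4)_6 → 4² + 0² + 4² = 16 + 0 + 16 = 32
32 = (5,2)_6 → 5² + 2² = 25 + 4 = 29
29 = (4,5)_6 → 4² + 5² = 16 + 25 = 41
41 = (1,0,5)_6 → 1² + 0² + 5² = 1 + 0 + 25 = 26
26 = (4,2)_6 → 4² + 2² = 16 + 4 = 20
20 = (3,2)_6 → 3² + 2² = 9 + 4 = 13
13 = (2,1)_6 → 2² + 1² = 4 + 1 = 5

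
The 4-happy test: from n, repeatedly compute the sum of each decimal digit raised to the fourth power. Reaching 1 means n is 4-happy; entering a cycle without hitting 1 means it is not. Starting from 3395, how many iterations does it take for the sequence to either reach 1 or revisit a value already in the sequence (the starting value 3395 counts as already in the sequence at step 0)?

3395 → 3⁴ + 3⁴ + 9⁴ + 5⁴ = 7348
7348 → 7⁴ + 3⁴ + 4⁴ + 8⁴ = 6834
6834 → 6⁴ + 8⁴ + 3⁴ + 4⁴ = 5729
5729 → 5⁴ + 7⁴ + 2⁴ + 9⁴ = 9603
9603 → 9⁴ + 6⁴ + 0⁴ + 3⁴ = 7938
7938 → 7⁴ + 9⁴ + 3⁴ + 8⁴ = 13139
13139 → 1⁴ + 3⁴ + 1⁴ + 3⁴ + 9⁴ = 6725
6725 → 6⁴ + 7⁴ + 2⁴ + 5⁴ = 4338
4338 → 4⁴ + 3⁴ + 3⁴ + 8⁴ = 4514
4514 → 4⁴ + 5⁴ + 1⁴ + 4⁴ = 1138
1138 → 1⁴ + 1⁴ + 3⁴ + 8⁴ = 4179
4179 → 4⁴ + 1⁴ + 7⁴ + 9⁴ = 9219
9219 → 9⁴ + 2⁴ + 1⁴ + 9⁴ = 13139  — 13139 repeats.
That took 13 steps.

13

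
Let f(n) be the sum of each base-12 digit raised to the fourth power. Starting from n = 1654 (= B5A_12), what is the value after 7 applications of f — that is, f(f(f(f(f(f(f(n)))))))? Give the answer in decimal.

1654 = (11,5,10)_12 → 11⁴ + 5⁴ + 10⁴ = 14641 + 625 + 10000 = 25266
25266 = (1,2,7,5,6)_12 → 1⁴ + 2⁴ + 7⁴ + 5⁴ + 6⁴ = 1 + 16 + 2401 + 625 + 1296 = 4339
4339 = (2,6,1,7)_12 → 2⁴ + 6⁴ + 1⁴ + 7⁴ = 16 + 1296 + 1 + 2401 = 3714
3714 = (2,1,9,6)_12 → 2⁴ + 1⁴ + 9⁴ + 6⁴ = 16 + 1 + 6561 + 1296 = 7874
7874 = (4,6,8,2)_12 → 4⁴ + 6⁴ + 8⁴ + 2⁴ = 256 + 1296 + 4096 + 16 = 5664
5664 = (3,3,4,0)_12 → 3⁴ + 3⁴ + 4⁴ + 0⁴ = 81 + 81 + 256 + 0 = 418
418 = (2,10,10)_12 → 2⁴ + 10⁴ + 10⁴ = 16 + 10000 + 10000 = 20016

20016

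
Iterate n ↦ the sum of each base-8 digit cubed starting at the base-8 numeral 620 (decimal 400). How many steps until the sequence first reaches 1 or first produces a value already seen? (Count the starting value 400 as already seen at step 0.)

9

400 = (6,2,0)_8 → 6³ + 2³ + 0³ = 224
224 = (3,4,0)_8 → 3³ + 4³ + 0³ = 91
91 = (1,3,3)_8 → 1³ + 3³ + 3³ = 55
55 = (6,7)_8 → 6³ + 7³ = 559
559 = (1,0,5,7)_8 → 1³ + 0³ + 5³ + 7³ = 469
469 = (7,2,5)_8 → 7³ + 2³ + 5³ = 476
476 = (7,3,4)_8 → 7³ + 3³ + 4³ = 434
434 = (6,6,2)_8 → 6³ + 6³ + 2³ = 440
440 = (6,7,0)_8 → 6³ + 7³ + 0³ = 559  — 559 repeats.
That took 9 steps.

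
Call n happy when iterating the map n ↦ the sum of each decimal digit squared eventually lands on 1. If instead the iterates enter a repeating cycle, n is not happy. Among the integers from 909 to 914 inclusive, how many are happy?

3

909: 909 → 162 → 41 → 17 → 50 → 25 → 29 → 85 → 89 → 145 → 42 → 20 → 4 → 16 → 37 → 58 → 89  (repeats 89)
910: 910 → 82 → 68 → 100 → 1  (reaches 1)
911: 911 → 83 → 73 → 58 → 89 → 145 → 42 → 20 → 4 → 16 → 37 → 58  (repeats 58)
912: 912 → 86 → 100 → 1  (reaches 1)
913: 913 → 91 → 82 → 68 → 100 → 1  (reaches 1)
914: 914 → 98 → 145 → 42 → 20 → 4 → 16 → 37 → 58 → 89 → 145  (repeats 145)
happy: 910, 912, 913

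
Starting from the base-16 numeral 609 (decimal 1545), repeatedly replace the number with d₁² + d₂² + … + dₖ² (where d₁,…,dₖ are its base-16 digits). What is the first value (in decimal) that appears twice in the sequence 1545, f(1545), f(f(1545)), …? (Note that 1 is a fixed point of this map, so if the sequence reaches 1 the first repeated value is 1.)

1

1545 = (6,0,9)_16 → 6² + 0² + 9² = 117
117 = (7,5)_16 → 7² + 5² = 74
74 = (4,10)_16 → 4² + 10² = 116
116 = (7,4)_16 → 7² + 4² = 65
65 = (4,1)_16 → 4² + 1² = 17
17 = (1,1)_16 → 1² + 1² = 2
2 = (2)_16 → 2² = 4
4 = (4)_16 → 4² = 16
16 = (1,0)_16 → 1² + 0² = 1  — reached the fixed point 1.
1 → 1, so 1 is the first repeated value.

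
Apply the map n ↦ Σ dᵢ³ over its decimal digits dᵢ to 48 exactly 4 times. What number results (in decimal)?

1080

48 → 4³ + 8³ = 576
576 → 5³ + 7³ + 6³ = 684
684 → 6³ + 8³ + 4³ = 792
792 → 7³ + 9³ + 2³ = 1080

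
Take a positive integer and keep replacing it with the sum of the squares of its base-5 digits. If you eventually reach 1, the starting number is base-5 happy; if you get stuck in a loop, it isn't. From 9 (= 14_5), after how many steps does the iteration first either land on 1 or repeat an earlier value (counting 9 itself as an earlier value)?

9 = (1,4)_5 → 1² + 4² = 17
17 = (3,2)_5 → 3² + 2² = 13
13 = (2,3)_5 → 2² + 3² = 13  — 13 repeats.
That took 3 steps.

3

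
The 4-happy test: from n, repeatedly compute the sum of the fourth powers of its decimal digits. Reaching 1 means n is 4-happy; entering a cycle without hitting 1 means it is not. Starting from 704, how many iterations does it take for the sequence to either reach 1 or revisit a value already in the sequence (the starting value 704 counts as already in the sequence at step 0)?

704 → 7⁴ + 0⁴ + 4⁴ = 2657
2657 → 2⁴ + 6⁴ + 5⁴ + 7⁴ = 4338
4338 → 4⁴ + 3⁴ + 3⁴ + 8⁴ = 4514
4514 → 4⁴ + 5⁴ + 1⁴ + 4⁴ = 1138
1138 → 1⁴ + 1⁴ + 3⁴ + 8⁴ = 4179
4179 → 4⁴ + 1⁴ + 7⁴ + 9⁴ = 9219
9219 → 9⁴ + 2⁴ + 1⁴ + 9⁴ = 13139
13139 → 1⁴ + 3⁴ + 1⁴ + 3⁴ + 9⁴ = 6725
6725 → 6⁴ + 7⁴ + 2⁴ + 5⁴ = 4338  — 4338 repeats.
That took 9 steps.

9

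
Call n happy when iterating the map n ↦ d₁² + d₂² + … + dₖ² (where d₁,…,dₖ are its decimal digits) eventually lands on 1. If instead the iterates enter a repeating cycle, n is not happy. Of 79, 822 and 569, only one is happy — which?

79

79: 79 → 130 → 10 → 1  — reaches 1 (happy)
822: 822 → 72 → 53 → 34 → 25 → 29 → 85 → 89 → 145 → 42 → 20 → 4 → 16 → 37 → 58 → 89  — repeats 89 (not happy)
569: 569 → 142 → 21 → 5 → 25 → 29 → 85 → 89 → 145 → 42 → 20 → 4 → 16 → 37 → 58 → 89  — repeats 89 (not happy)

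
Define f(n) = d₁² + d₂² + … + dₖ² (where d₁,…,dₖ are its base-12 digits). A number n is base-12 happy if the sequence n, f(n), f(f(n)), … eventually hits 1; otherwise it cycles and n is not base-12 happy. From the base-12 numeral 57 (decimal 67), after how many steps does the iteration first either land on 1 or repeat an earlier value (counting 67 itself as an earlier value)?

67 = (5,7)_12 → 74
74 = (6,2)_12 → 40
40 = (3,4)_12 → 25
25 = (2,1)_12 → 5
5 = (5)_12 → 25  — 25 repeats.
That took 5 steps.

5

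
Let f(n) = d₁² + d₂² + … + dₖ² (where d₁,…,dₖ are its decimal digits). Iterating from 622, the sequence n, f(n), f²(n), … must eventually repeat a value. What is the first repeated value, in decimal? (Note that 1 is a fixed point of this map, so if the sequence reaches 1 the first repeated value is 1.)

1

622 → 6² + 2² + 2² = 44
44 → 4² + 4² = 32
32 → 3² + 2² = 13
13 → 1² + 3² = 10
10 → 1² + 0² = 1  — reached the fixed point 1.
1 → 1, so 1 is the first repeated value.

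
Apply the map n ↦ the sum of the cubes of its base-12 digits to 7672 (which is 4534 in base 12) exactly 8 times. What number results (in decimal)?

736

7672 = (4,5,3,4)_12 → 4³ + 5³ + 3³ + 4³ = 280
280 = (1,11,4)_12 → 1³ + 11³ + 4³ = 1396
1396 = (9,8,4)_12 → 9³ + 8³ + 4³ = 1305
1305 = (9,0,9)_12 → 9³ + 0³ + 9³ = 1458
1458 = (10,1,6)_12 → 10³ + 1³ + 6³ = 1217
1217 = (8,5,5)_12 → 8³ + 5³ + 5³ = 762
762 = (5,3,6)_12 → 5³ + 3³ + 6³ = 368
368 = (2,6,8)_12 → 2³ + 6³ + 8³ = 736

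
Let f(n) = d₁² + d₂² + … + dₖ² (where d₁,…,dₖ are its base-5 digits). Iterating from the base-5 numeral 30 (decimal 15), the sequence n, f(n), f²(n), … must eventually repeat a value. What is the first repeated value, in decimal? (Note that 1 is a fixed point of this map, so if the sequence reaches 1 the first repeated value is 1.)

15 = (3,0)_5 → 3² + 0² = 9
9 = (1,4)_5 → 1² + 4² = 17
17 = (3,2)_5 → 3² + 2² = 13
13 = (2,3)_5 → 2² + 3² = 13  — 13 already appeared earlier.

13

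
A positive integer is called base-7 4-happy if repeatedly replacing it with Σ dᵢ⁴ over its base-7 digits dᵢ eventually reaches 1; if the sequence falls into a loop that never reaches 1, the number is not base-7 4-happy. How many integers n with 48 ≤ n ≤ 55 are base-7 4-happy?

1

48: 48 → 2592 → 1394 → 338 → 2608 → 514 → 244 → 2848 → 1314 → 1956 → 2258 → 1808 → 1938 → 2258  — not base-7 4-happy
49: 49 → 1  — base-7 4-happy
50: 50 → 2 → 16 → 32 → 512 → 164 → 178 → 418 → 708 → 98 → 16  — not base-7 4-happy
51: 51 → 17 → 97 → 2593 → 1459 → 963 → 1153 → 803 → 673 → 1923 → 1507 → 913 → 609 → 707 → 97  — not base-7 4-happy
52: 52 → 82 → 882 → 272 → 2002 → 2546 → 1938 → 2258 → 1808 → 1938  — not base-7 4-happy
53: 53 → 257 → 1251 → 1043 → 97 → 2593 → 1459 → 963 → 1153 → 803 → 673 → 1923 → 1507 → 913 → 609 → 707 → 97  — not base-7 4-happy
54: 54 → 626 → 1332 → 1394 → 338 → 2608 → 514 → 244 → 2848 → 1314 → 1956 → 2258 → 1808 → 1938 → 2258  — not base-7 4-happy
55: 55 → 1297 → 803 → 673 → 1923 → 1507 → 913 → 609 → 707 → 97 → 2593 → 1459 → 963 → 1153 → 803  — not base-7 4-happy
base-7 4-happy: 49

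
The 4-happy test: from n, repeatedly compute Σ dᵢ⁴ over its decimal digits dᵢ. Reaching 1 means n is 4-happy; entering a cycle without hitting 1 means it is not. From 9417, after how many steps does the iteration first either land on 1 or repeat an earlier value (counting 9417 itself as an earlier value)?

8

9417 → 9⁴ + 4⁴ + 1⁴ + 7⁴ = 6561 + 256 + 1 + 2401 = 9219
9219 → 9⁴ + 2⁴ + 1⁴ + 9⁴ = 6561 + 16 + 1 + 6561 = 13139
13139 → 1⁴ + 3⁴ + 1⁴ + 3⁴ + 9⁴ = 1 + 81 + 1 + 81 + 6561 = 6725
6725 → 6⁴ + 7⁴ + 2⁴ + 5⁴ = 1296 + 2401 + 16 + 625 = 4338
4338 → 4⁴ + 3⁴ + 3⁴ + 8⁴ = 256 + 81 + 81 + 4096 = 4514
4514 → 4⁴ + 5⁴ + 1⁴ + 4⁴ = 256 + 625 + 1 + 256 = 1138
1138 → 1⁴ + 1⁴ + 3⁴ + 8⁴ = 1 + 1 + 81 + 4096 = 4179
4179 → 4⁴ + 1⁴ + 7⁴ + 9⁴ = 256 + 1 + 2401 + 6561 = 9219  — 9219 repeats.
That took 8 steps.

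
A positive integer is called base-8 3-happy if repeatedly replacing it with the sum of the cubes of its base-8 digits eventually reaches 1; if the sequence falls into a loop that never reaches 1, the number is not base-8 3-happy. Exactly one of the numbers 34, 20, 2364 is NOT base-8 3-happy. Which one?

34: 34 → 72 → 2 → 8 → 1  — reaches 1 (base-8 3-happy)
20: 20 → 72 → 2 → 8 → 1  — reaches 1 (base-8 3-happy)
2364: 2364 → 535 → 352 → 189 → 476 → 434 → 440 → 559 → 469 → 476  — repeats 476 (not base-8 3-happy)

2364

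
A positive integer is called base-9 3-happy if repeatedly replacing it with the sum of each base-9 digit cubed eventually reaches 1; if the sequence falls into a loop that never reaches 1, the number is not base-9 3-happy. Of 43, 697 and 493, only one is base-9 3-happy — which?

43: 43 → 407 → 133 → 469 → 469  — repeats 469 (not base-9 3-happy)
697: 697 → 701 → 1149 → 343 → 73 → 513 → 243 → 27 → 27  — repeats 27 (not base-9 3-happy)
493: 493 → 559 → 729 → 1  — reaches 1 (base-9 3-happy)

493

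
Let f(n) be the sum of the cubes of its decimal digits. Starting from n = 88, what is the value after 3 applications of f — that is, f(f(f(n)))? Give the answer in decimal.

88 → 8³ + 8³ = 512 + 512 = 1024
1024 → 1³ + 0³ + 2³ + 4³ = 1 + 0 + 8 + 64 = 73
73 → 7³ + 3³ = 343 + 27 = 370

370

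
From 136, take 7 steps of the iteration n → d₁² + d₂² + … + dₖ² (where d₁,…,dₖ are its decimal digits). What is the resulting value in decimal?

42

136 → 1² + 3² + 6² = 1 + 9 + 36 = 46
46 → 4² + 6² = 16 + 36 = 52
52 → 5² + 2² = 25 + 4 = 29
29 → 2² + 9² = 4 + 81 = 85
85 → 8² + 5² = 64 + 25 = 89
89 → 8² + 9² = 64 + 81 = 145
145 → 1² + 4² + 5² = 1 + 16 + 25 = 42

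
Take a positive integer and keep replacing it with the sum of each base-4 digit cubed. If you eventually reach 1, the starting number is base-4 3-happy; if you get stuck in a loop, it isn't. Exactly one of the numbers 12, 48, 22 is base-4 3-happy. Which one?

22

12: 12 → 27 → 36 → 9 → 9  — repeats 9 (not base-4 3-happy)
48: 48 → 27 → 36 → 9 → 9  — repeats 9 (not base-4 3-happy)
22: 22 → 10 → 16 → 1  — reaches 1 (base-4 3-happy)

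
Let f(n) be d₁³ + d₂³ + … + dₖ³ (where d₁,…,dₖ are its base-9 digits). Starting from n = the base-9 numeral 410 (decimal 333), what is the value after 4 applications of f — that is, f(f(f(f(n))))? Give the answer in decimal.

333 = (4,1,0)_9 → 4³ + 1³ + 0³ = 64 + 1 + 0 = 65
65 = (7,2)_9 → 7³ + 2³ = 343 + 8 = 351
351 = (4,3,0)_9 → 4³ + 3³ + 0³ = 64 + 27 + 0 = 91
91 = (1,1,1)_9 → 1³ + 1³ + 1³ = 1 + 1 + 1 = 3

3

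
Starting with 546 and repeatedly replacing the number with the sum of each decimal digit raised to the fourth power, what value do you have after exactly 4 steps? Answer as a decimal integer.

546 → 5⁴ + 4⁴ + 6⁴ = 2177
2177 → 2⁴ + 1⁴ + 7⁴ + 7⁴ = 4819
4819 → 4⁴ + 8⁴ + 1⁴ + 9⁴ = 10914
10914 → 1⁴ + 0⁴ + 9⁴ + 1⁴ + 4⁴ = 6819

6819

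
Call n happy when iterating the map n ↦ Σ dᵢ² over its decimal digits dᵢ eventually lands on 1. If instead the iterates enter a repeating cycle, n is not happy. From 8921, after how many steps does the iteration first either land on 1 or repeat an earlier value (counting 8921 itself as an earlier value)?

8921 → 8² + 9² + 2² + 1² = 150
150 → 1² + 5² + 0² = 26
26 → 2² + 6² = 40
40 → 4² + 0² = 16
16 → 1² + 6² = 37
37 → 3² + 7² = 58
58 → 5² + 8² = 89
89 → 8² + 9² = 145
145 → 1² + 4² + 5² = 42
42 → 4² + 2² = 20
20 → 2² + 0² = 4
4 → 4² = 16  — 16 repeats.
That took 12 steps.

12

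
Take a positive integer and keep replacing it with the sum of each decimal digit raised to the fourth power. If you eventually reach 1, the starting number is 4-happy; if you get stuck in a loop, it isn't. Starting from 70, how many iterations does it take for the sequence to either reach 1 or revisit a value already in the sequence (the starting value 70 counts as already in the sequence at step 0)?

70 → 2401
2401 → 273
273 → 2498
2498 → 10929
10929 → 13139
13139 → 6725
6725 → 4338
4338 → 4514
4514 → 1138
1138 → 4179
4179 → 9219
9219 → 13139  — 13139 repeats.
That took 12 steps.

12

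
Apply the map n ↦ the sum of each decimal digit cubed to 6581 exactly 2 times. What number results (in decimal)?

6581 → 6³ + 5³ + 8³ + 1³ = 216 + 125 + 512 + 1 = 854
854 → 8³ + 5³ + 4³ = 512 + 125 + 64 = 701

701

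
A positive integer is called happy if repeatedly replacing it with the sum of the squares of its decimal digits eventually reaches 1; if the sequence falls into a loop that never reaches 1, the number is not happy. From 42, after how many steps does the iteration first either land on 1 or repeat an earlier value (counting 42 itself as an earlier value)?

42 → 20
20 → 4
4 → 16
16 → 37
37 → 58
58 → 89
89 → 145
145 → 42  — 42 repeats.
That took 8 steps.

8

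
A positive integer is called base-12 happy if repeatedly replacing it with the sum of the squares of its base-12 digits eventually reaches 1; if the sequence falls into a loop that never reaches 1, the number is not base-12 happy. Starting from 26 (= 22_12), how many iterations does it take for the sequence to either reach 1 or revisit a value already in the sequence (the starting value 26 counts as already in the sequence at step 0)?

10

26 = (2,2)_12 → 2² + 2² = 8
8 = (8)_12 → 8² = 64
64 = (5,4)_12 → 5² + 4² = 41
41 = (3,5)_12 → 3² + 5² = 34
34 = (2,10)_12 → 2² + 10² = 104
104 = (8,8)_12 → 8² + 8² = 128
128 = (10,8)_12 → 10² + 8² = 164
164 = (1,1,8)_12 → 1² + 1² + 8² = 66
66 = (5,6)_12 → 5² + 6² = 61
61 = (5,1)_12 → 5² + 1² = 26  — 26 repeats.
That took 10 steps.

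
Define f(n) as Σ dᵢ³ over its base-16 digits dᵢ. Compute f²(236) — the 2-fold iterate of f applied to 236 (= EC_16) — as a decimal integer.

857

236 = (14,12)_16 → 14³ + 12³ = 4472
4472 = (1,1,7,8)_16 → 1³ + 1³ + 7³ + 8³ = 857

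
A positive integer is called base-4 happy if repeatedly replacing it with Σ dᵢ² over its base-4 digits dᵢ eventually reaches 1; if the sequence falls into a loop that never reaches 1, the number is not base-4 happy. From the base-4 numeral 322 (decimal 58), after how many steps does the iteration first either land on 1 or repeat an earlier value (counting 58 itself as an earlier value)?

4

58 = (3,2,2)_4 → 3² + 2² + 2² = 17
17 = (1,0,1)_4 → 1² + 0² + 1² = 2
2 = (2)_4 → 2² = 4
4 = (1,0)_4 → 1² + 0² = 1  — reached 1.
That took 4 steps.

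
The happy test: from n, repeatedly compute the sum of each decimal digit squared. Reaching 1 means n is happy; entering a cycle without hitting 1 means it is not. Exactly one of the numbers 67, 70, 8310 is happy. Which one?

67: 67 → 85 → 89 → 145 → 42 → 20 → 4 → 16 → 37 → 58 → 89  — repeats 89 (not happy)
70: 70 → 49 → 97 → 130 → 10 → 1  — reaches 1 (happy)
8310: 8310 → 74 → 65 → 61 → 37 → 58 → 89 → 145 → 42 → 20 → 4 → 16 → 37  — repeats 37 (not happy)

70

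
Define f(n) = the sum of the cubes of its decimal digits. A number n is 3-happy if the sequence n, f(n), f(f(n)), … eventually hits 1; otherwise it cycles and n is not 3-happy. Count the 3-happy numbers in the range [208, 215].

1

208: 208 → 520 → 133 → 55 → 250 → 133  — not 3-happy
209: 209 → 737 → 713 → 371 → 371  — not 3-happy
210: 210 → 9 → 729 → 1080 → 513 → 153 → 153  — not 3-happy
211: 211 → 10 → 1  — 3-happy
212: 212 → 17 → 344 → 155 → 251 → 134 → 92 → 737 → 713 → 371 → 371  — not 3-happy
213: 213 → 36 → 243 → 99 → 1458 → 702 → 351 → 153 → 153  — not 3-happy
214: 214 → 73 → 370 → 370  — not 3-happy
215: 215 → 134 → 92 → 737 → 713 → 371 → 371  — not 3-happy
3-happy: 211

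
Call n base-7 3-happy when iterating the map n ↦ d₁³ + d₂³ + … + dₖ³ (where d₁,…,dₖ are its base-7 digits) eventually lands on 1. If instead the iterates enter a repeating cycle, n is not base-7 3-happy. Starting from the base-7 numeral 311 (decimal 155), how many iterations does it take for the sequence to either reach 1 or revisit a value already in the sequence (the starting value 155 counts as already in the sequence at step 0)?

155 = (3,1,1)_7 → 3³ + 1³ + 1³ = 29
29 = (4,1)_7 → 4³ + 1³ = 65
65 = (1,2,2)_7 → 1³ + 2³ + 2³ = 17
17 = (2,3)_7 → 2³ + 3³ = 35
35 = (5,0)_7 → 5³ + 0³ = 125
125 = (2,3,6)_7 → 2³ + 3³ + 6³ = 251
251 = (5,0,6)_7 → 5³ + 0³ + 6³ = 341
341 = (6,6,5)_7 → 6³ + 6³ + 5³ = 557
557 = (1,4,2,4)_7 → 1³ + 4³ + 2³ + 4³ = 137
137 = (2,5,4)_7 → 2³ + 5³ + 4³ = 197
197 = (4,0,1)_7 → 4³ + 0³ + 1³ = 65  — 65 repeats.
That took 11 steps.

11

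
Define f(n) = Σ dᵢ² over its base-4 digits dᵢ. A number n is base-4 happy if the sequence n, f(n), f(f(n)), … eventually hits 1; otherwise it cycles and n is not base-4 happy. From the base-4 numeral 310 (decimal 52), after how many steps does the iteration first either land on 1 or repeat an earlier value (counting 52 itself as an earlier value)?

52 = (3,1,0)_4 → 3² + 1² + 0² = 9 + 1 + 0 = 10
10 = (2,2)_4 → 2² + 2² = 4 + 4 = 8
8 = (2,0)_4 → 2² + 0² = 4 + 0 = 4
4 = (1,0)_4 → 1² + 0² = 1 + 0 = 1  — reached 1.
That took 4 steps.

4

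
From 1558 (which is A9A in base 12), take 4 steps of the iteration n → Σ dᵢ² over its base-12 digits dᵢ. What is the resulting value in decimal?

100

1558 = (10,9,10)_12 → 10² + 9² + 10² = 100 + 81 + 100 = 281
281 = (1,11,5)_12 → 1² + 11² + 5² = 1 + 121 + 25 = 147
147 = (1,0,3)_12 → 1² + 0² + 3² = 1 + 0 + 9 = 10
10 = (10)_12 → 10² = 100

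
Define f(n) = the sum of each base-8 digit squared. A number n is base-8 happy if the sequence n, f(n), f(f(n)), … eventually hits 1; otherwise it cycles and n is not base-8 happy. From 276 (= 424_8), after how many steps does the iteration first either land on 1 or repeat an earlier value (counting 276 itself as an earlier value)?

276 = (4,2,4)_8 → 4² + 2² + 4² = 16 + 4 + 16 = 36
36 = (4,4)_8 → 4² + 4² = 16 + 16 = 32
32 = (4,0)_8 → 4² + 0² = 16 + 0 = 16
16 = (2,0)_8 → 2² + 0² = 4 + 0 = 4
4 = (4)_8 → 4² = 16  — 16 repeats.
That took 5 steps.

5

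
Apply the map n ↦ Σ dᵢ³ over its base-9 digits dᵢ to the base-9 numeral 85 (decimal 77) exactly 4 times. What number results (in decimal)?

77 = (8,5)_9 → 8³ + 5³ = 637
637 = (7,7,7)_9 → 7³ + 7³ + 7³ = 1029
1029 = (1,3,6,3)_9 → 1³ + 3³ + 6³ + 3³ = 271
271 = (3,3,1)_9 → 3³ + 3³ + 1³ = 55

55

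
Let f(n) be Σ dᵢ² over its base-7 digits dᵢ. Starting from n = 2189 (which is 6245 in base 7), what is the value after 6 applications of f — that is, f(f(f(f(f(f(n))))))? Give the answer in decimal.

2189 = (6,2,4,5)_7 → 6² + 2² + 4² + 5² = 36 + 4 + 16 + 25 = 81
81 = (1,4,4)_7 → 1² + 4² + 4² = 1 + 16 + 16 = 33
33 = (4,5)_7 → 4² + 5² = 16 + 25 = 41
41 = (5,6)_7 → 5² + 6² = 25 + 36 = 61
61 = (1,1,5)_7 → 1² + 1² + 5² = 1 + 1 + 25 = 27
27 = (3,6)_7 → 3² + 6² = 9 + 36 = 45

45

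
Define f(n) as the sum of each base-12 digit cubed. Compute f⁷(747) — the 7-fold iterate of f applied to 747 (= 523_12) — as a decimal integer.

856

747 = (5,2,3)_12 → 5³ + 2³ + 3³ = 160
160 = (1,1,4)_12 → 1³ + 1³ + 4³ = 66
66 = (5,6)_12 → 5³ + 6³ = 341
341 = (2,4,5)_12 → 2³ + 4³ + 5³ = 197
197 = (1,4,5)_12 → 1³ + 4³ + 5³ = 190
190 = (1,3,10)_12 → 1³ + 3³ + 10³ = 1028
1028 = (7,1,8)_12 → 7³ + 1³ + 8³ = 856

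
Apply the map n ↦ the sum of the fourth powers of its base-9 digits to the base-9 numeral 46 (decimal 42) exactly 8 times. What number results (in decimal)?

42 = (4,6)_9 → 4⁴ + 6⁴ = 256 + 1296 = 1552
1552 = (2,1,1,4)_9 → 2⁴ + 1⁴ + 1⁴ + 4⁴ = 16 + 1 + 1 + 256 = 274
274 = (3,3,4)_9 → 3⁴ + 3⁴ + 4⁴ = 81 + 81 + 256 = 418
418 = (5,1,4)_9 → 5⁴ + 1⁴ + 4⁴ = 625 + 1 + 256 = 882
882 = (1,1,8,0)_9 → 1⁴ + 1⁴ + 8⁴ + 0⁴ = 1 + 1 + 4096 + 0 = 4098
4098 = (5,5,5,3)_9 → 5⁴ + 5⁴ + 5⁴ + 3⁴ = 625 + 625 + 625 + 81 = 1956
1956 = (2,6,1,3)_9 → 2⁴ + 6⁴ + 1⁴ + 3⁴ = 16 + 1296 + 1 + 81 = 1394
1394 = (1,8,1,8)_9 → 1⁴ + 8⁴ + 1⁴ + 8⁴ = 1 + 4096 + 1 + 4096 = 8194

8194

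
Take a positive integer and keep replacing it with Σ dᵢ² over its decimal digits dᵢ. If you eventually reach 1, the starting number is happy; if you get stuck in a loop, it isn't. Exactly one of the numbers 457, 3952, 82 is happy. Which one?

82

457: 457 → 90 → 81 → 65 → 61 → 37 → 58 → 89 → 145 → 42 → 20 → 4 → 16 → 37  — repeats 37 (not happy)
3952: 3952 → 119 → 83 → 73 → 58 → 89 → 145 → 42 → 20 → 4 → 16 → 37 → 58  — repeats 58 (not happy)
82: 82 → 68 → 100 → 1  — reaches 1 (happy)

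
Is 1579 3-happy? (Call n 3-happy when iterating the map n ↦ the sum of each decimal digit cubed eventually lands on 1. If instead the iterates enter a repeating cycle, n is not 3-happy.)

3-happy

1579 → 1³ + 5³ + 7³ + 9³ = 1 + 125 + 343 + 729 = 1198
1198 → 1³ + 1³ + 9³ + 8³ = 1 + 1 + 729 + 512 = 1243
1243 → 1³ + 2³ + 4³ + 3³ = 1 + 8 + 64 + 27 = 100
100 → 1³ + 0³ + 0³ = 1 + 0 + 0 = 1  — reached 1.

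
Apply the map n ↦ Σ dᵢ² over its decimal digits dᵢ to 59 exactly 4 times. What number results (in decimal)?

59 → 5² + 9² = 25 + 81 = 106
106 → 1² + 0² + 6² = 1 + 0 + 36 = 37
37 → 3² + 7² = 9 + 49 = 58
58 → 5² + 8² = 25 + 64 = 89

89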